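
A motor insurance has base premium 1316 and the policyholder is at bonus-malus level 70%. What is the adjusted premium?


adjusted = base * BM_level / 100
= 1316 * 70 / 100
= 1316 * 0.7
= 921.2


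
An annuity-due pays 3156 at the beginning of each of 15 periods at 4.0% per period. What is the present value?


PV_due = PMT * (1-(1+i)^(-n))/i * (1+i)
PV_immediate = 35089.6307
PV_due = 35089.6307 * 1.04
= 36493.216


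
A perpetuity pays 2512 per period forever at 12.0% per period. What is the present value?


PV = PMT / i
= 2512 / 0.12
= 20933.3333


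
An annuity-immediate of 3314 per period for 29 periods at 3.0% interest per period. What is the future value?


FV = PMT * ((1+i)^n - 1) / i
= 3314 * ((1.03)^29 - 1) / 0.03
= 3314 * (2.356566 - 1) / 0.03
= 149855.2696


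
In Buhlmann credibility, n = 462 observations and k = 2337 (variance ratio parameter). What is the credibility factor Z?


Z = n / (n + k)
= 462 / (462 + 2337)
= 462 / 2799
= 0.1651


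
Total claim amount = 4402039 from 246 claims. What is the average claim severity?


severity = total / number
= 4402039 / 246
= 17894.4675


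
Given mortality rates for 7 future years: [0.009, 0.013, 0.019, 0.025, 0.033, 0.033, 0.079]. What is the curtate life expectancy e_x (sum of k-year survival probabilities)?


e_x = sum_{k=1}^{n} k_p_x
k_p_x values:
  1_p_x = 0.991
  2_p_x = 0.978117
  3_p_x = 0.959533
  4_p_x = 0.935544
  5_p_x = 0.904671
  6_p_x = 0.874817
  7_p_x = 0.805707
e_x = 6.4494


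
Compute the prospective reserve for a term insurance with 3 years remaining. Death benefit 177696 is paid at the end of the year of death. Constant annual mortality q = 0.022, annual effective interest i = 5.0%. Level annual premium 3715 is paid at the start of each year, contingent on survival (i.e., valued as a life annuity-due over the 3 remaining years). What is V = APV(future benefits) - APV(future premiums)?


v = 1/(1+i) = 0.952381
APV(future benefits) per unit = sum_{k=0}^{2} k_p_x * q * v^(k+1) = 0.058645
APV(future benefits) = 177696 * 0.058645 = 10421.0633
Life annuity-due factor ä_{x:3} = sum_{k=0}^{2} k_p_x * v^k = 2.798988
APV(future premiums) = 3715 * 2.798988 = 10398.2395
V = 10421.0633 - 10398.2395
= 22.8237


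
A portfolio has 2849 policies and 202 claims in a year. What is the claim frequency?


frequency = claims / policies
= 202 / 2849
= 0.0709


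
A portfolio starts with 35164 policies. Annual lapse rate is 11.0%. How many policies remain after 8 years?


remaining = initial * (1 - lapse)^years
= 35164 * (1 - 0.11)^8
= 35164 * 0.393659
= 13842.6209


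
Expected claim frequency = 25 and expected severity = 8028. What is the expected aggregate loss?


E[S] = E[N] * E[X]
= 25 * 8028
= 200700


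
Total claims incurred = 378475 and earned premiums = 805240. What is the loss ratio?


Loss ratio = claims / premiums
= 378475 / 805240
= 0.47


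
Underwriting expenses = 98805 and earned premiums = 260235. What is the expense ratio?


Expense ratio = expenses / premiums
= 98805 / 260235
= 0.3797


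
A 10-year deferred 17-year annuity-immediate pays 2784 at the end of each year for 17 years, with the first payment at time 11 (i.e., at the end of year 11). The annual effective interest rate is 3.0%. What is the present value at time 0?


PV at time 10 of the 17-year annuity-immediate:
a_n = 2784 * (1-(1+0.03)^(-17))/0.03 = 36654.4738
Discount back 10 years to time 0:
PV = 36654.4738 * (1+0.03)^(-10)
= 36654.4738 * 0.744094
= 27274.3709


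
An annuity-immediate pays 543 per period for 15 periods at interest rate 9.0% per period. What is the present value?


PV = PMT * (1 - (1+i)^(-n)) / i
= 543 * (1 - (1+0.09)^(-15)) / 0.09
= 543 * (1 - 0.274538) / 0.09
= 543 * 8.060688
= 4376.9538


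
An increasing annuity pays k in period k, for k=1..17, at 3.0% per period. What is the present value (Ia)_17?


(Ia)_n = sum_{k=1}^{n} k * v^k, v = 1/(1+i)
v = 0.970874
Sum computed term by term:
(Ia)_17 = 109.1941


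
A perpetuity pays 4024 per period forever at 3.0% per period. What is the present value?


PV = PMT / i
= 4024 / 0.03
= 134133.3333


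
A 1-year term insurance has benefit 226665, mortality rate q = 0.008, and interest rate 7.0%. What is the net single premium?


NSP = benefit * q * v
v = 1/(1+i) = 0.934579
NSP = 226665 * 0.008 * 0.934579
= 1694.6916


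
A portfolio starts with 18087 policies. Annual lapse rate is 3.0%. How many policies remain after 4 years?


remaining = initial * (1 - lapse)^years
= 18087 * (1 - 0.03)^4
= 18087 * 0.885293
= 16012.2911


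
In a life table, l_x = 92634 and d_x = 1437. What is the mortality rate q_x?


q_x = d_x / l_x
= 1437 / 92634
= 0.0155


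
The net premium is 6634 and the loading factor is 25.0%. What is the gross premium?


Gross = net * (1 + loading)
= 6634 * (1 + 0.25)
= 6634 * 1.25
= 8292.5


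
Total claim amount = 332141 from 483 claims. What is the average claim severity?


severity = total / number
= 332141 / 483
= 687.6625


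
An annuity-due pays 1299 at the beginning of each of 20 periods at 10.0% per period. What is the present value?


PV_due = PMT * (1-(1+i)^(-n))/i * (1+i)
PV_immediate = 11059.1193
PV_due = 11059.1193 * 1.1
= 12165.0312


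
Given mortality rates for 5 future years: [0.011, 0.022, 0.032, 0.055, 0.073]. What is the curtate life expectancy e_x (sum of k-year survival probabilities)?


e_x = sum_{k=1}^{n} k_p_x
k_p_x values:
  1_p_x = 0.989
  2_p_x = 0.967242
  3_p_x = 0.93629
  4_p_x = 0.884794
  5_p_x = 0.820204
e_x = 4.5975


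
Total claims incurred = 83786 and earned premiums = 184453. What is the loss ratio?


Loss ratio = claims / premiums
= 83786 / 184453
= 0.4542


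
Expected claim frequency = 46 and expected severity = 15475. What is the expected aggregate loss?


E[S] = E[N] * E[X]
= 46 * 15475
= 711850


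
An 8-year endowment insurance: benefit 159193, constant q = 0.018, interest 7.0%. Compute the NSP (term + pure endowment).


Term component = 16173.8451
Pure endowment = 8_p_x * v^8 * benefit = 0.864753 * 0.582009 * 159193 = 80120.8684
NSP = 96294.7135


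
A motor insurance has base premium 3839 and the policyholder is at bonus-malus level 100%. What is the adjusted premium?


adjusted = base * BM_level / 100
= 3839 * 100 / 100
= 3839 * 1.0
= 3839.0


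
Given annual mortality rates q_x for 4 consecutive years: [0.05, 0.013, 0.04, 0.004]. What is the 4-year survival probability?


p_k = 1 - q_k for each year
Survival = product of (1 - q_k)
= 0.95 * 0.987 * 0.96 * 0.996
= 0.8965


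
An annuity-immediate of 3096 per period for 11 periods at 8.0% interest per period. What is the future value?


FV = PMT * ((1+i)^n - 1) / i
= 3096 * ((1.08)^11 - 1) / 0.08
= 3096 * (2.331639 - 1) / 0.08
= 51534.4292


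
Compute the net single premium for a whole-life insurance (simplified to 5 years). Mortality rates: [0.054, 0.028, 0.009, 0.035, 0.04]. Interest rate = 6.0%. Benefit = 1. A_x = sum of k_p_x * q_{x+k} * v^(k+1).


v = 0.943396
Year 0: k_p_x=1.0, q=0.054, term=0.050943
Year 1: k_p_x=0.946, q=0.028, term=0.023574
Year 2: k_p_x=0.919512, q=0.009, term=0.006948
Year 3: k_p_x=0.911236, q=0.035, term=0.025262
Year 4: k_p_x=0.879343, q=0.04, term=0.026284
A_x = 0.133


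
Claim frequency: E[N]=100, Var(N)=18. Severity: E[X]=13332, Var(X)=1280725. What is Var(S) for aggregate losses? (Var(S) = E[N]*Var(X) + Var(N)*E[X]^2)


Var(S) = E[N]*Var(X) + Var(N)*E[X]^2
= 100*1280725 + 18*13332^2
= 128072500 + 3199360032
= 3.3274e+09


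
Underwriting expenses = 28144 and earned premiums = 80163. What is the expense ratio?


Expense ratio = expenses / premiums
= 28144 / 80163
= 0.3511


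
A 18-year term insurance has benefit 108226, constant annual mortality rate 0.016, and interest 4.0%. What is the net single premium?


NSP = benefit * sum_{k=0}^{n-1} k_p_x * q * v^(k+1)
With constant q=0.016, v=0.961538
Sum = 0.180216
NSP = 108226 * 0.180216
= 19504.1037


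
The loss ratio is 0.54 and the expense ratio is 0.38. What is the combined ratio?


Combined ratio = loss ratio + expense ratio
= 0.54 + 0.38
= 0.92


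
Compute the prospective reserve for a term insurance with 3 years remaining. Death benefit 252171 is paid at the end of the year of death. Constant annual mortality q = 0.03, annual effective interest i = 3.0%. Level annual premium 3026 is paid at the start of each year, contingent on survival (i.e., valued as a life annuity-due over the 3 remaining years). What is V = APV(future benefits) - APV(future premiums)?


v = 1/(1+i) = 0.970874
APV(future benefits) per unit = sum_{k=0}^{2} k_p_x * q * v^(k+1) = 0.082387
APV(future benefits) = 252171 * 0.082387 = 20775.7277
Life annuity-due factor ä_{x:3} = sum_{k=0}^{2} k_p_x * v^k = 2.828636
APV(future premiums) = 3026 * 2.828636 = 8559.4527
V = 20775.7277 - 8559.4527
= 12216.275


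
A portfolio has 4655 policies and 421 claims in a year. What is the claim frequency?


frequency = claims / policies
= 421 / 4655
= 0.0904


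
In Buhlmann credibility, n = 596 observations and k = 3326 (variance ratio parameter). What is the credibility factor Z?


Z = n / (n + k)
= 596 / (596 + 3326)
= 596 / 3922
= 0.152


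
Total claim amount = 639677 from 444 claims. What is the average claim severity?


severity = total / number
= 639677 / 444
= 1440.714


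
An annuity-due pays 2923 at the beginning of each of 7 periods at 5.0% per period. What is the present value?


PV_due = PMT * (1-(1+i)^(-n))/i * (1+i)
PV_immediate = 16913.5694
PV_due = 16913.5694 * 1.05
= 17759.2479


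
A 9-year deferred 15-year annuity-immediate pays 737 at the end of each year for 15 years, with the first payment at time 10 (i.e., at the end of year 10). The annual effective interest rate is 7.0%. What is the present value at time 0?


PV at time 9 of the 15-year annuity-immediate:
a_n = 737 * (1-(1+0.07)^(-15))/0.07 = 6712.5326
Discount back 9 years to time 0:
PV = 6712.5326 * (1+0.07)^(-9)
= 6712.5326 * 0.543934
= 3651.173


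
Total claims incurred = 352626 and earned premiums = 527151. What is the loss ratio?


Loss ratio = claims / premiums
= 352626 / 527151
= 0.6689


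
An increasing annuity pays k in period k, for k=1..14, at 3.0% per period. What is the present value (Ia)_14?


(Ia)_n = sum_{k=1}^{n} k * v^k, v = 1/(1+i)
v = 0.970874
Sum computed term by term:
(Ia)_14 = 79.3102


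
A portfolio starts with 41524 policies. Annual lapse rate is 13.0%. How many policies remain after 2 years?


remaining = initial * (1 - lapse)^years
= 41524 * (1 - 0.13)^2
= 41524 * 0.7569
= 31429.5156


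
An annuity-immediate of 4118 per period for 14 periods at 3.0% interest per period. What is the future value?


FV = PMT * ((1+i)^n - 1) / i
= 4118 * ((1.03)^14 - 1) / 0.03
= 4118 * (1.51259 - 1) / 0.03
= 70361.4829


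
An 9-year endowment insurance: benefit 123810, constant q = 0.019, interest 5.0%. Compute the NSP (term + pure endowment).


Term component = 15600.8759
Pure endowment = 9_p_x * v^9 * benefit = 0.841436 * 0.644609 * 123810 = 67154.1874
NSP = 82755.0633


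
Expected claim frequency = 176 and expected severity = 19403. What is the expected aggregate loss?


E[S] = E[N] * E[X]
= 176 * 19403
= 3.4149e+06


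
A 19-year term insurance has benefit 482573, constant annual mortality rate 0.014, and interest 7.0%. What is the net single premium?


NSP = benefit * sum_{k=0}^{n-1} k_p_x * q * v^(k+1)
With constant q=0.014, v=0.934579
Sum = 0.131412
NSP = 482573 * 0.131412
= 63415.8147


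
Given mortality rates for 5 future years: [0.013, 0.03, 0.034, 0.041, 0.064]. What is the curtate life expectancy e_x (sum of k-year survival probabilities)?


e_x = sum_{k=1}^{n} k_p_x
k_p_x values:
  1_p_x = 0.987
  2_p_x = 0.95739
  3_p_x = 0.924839
  4_p_x = 0.88692
  5_p_x = 0.830157
e_x = 4.5863


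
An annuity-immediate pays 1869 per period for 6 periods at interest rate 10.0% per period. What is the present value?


PV = PMT * (1 - (1+i)^(-n)) / i
= 1869 * (1 - (1+0.1)^(-6)) / 0.1
= 1869 * (1 - 0.564474) / 0.1
= 1869 * 4.355261
= 8139.9822


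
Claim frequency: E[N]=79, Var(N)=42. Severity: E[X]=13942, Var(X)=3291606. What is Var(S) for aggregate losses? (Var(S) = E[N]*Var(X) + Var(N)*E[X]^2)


Var(S) = E[N]*Var(X) + Var(N)*E[X]^2
= 79*3291606 + 42*13942^2
= 260036874 + 8163933288
= 8.4240e+09


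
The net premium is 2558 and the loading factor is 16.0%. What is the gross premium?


Gross = net * (1 + loading)
= 2558 * (1 + 0.16)
= 2558 * 1.16
= 2967.28


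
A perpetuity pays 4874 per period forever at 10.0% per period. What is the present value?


PV = PMT / i
= 4874 / 0.1
= 48740.0


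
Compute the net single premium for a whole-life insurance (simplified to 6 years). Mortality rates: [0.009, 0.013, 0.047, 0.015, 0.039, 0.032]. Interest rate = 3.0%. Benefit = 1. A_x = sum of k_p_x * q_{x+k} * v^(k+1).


v = 0.970874
Year 0: k_p_x=1.0, q=0.009, term=0.008738
Year 1: k_p_x=0.991, q=0.013, term=0.012143
Year 2: k_p_x=0.978117, q=0.047, term=0.04207
Year 3: k_p_x=0.932146, q=0.015, term=0.012423
Year 4: k_p_x=0.918163, q=0.039, term=0.030889
Year 5: k_p_x=0.882355, q=0.032, term=0.023647
A_x = 0.1299


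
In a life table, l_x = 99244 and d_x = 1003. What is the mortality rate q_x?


q_x = d_x / l_x
= 1003 / 99244
= 0.0101


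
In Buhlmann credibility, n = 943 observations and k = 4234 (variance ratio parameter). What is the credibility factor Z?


Z = n / (n + k)
= 943 / (943 + 4234)
= 943 / 5177
= 0.1822


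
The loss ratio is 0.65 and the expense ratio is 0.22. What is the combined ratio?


Combined ratio = loss ratio + expense ratio
= 0.65 + 0.22
= 0.87


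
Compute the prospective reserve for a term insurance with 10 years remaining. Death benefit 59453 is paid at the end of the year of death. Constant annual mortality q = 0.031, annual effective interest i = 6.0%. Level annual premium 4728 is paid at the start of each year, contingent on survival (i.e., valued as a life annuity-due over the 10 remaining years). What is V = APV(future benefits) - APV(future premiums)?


v = 1/(1+i) = 0.943396
APV(future benefits) per unit = sum_{k=0}^{9} k_p_x * q * v^(k+1) = 0.201824
APV(future benefits) = 59453 * 0.201824 = 11999.0539
Life annuity-due factor ä_{x:10} = sum_{k=0}^{9} k_p_x * v^k = 6.901085
APV(future premiums) = 4728 * 6.901085 = 32628.3317
V = 11999.0539 - 32628.3317
= -20629.2778


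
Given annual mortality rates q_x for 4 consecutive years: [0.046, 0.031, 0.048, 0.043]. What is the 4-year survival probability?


p_k = 1 - q_k for each year
Survival = product of (1 - q_k)
= 0.954 * 0.969 * 0.952 * 0.957
= 0.8422


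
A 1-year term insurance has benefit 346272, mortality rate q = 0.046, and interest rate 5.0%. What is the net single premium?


NSP = benefit * q * v
v = 1/(1+i) = 0.952381
NSP = 346272 * 0.046 * 0.952381
= 15170.0114


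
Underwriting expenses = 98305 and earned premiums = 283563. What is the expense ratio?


Expense ratio = expenses / premiums
= 98305 / 283563
= 0.3467


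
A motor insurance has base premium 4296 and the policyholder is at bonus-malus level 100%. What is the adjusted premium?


adjusted = base * BM_level / 100
= 4296 * 100 / 100
= 4296 * 1.0
= 4296.0


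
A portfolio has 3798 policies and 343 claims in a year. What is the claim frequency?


frequency = claims / policies
= 343 / 3798
= 0.0903


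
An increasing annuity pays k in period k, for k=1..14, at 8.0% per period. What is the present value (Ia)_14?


(Ia)_n = sum_{k=1}^{n} k * v^k, v = 1/(1+i)
v = 0.925926
Sum computed term by term:
(Ia)_14 = 51.7165


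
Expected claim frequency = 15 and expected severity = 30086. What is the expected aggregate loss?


E[S] = E[N] * E[X]
= 15 * 30086
= 451290


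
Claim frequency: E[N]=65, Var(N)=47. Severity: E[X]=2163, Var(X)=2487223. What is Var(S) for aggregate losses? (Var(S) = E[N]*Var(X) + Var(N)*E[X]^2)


Var(S) = E[N]*Var(X) + Var(N)*E[X]^2
= 65*2487223 + 47*2163^2
= 161669495 + 219892743
= 3.8156e+08


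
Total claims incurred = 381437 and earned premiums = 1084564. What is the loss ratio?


Loss ratio = claims / premiums
= 381437 / 1084564
= 0.3517


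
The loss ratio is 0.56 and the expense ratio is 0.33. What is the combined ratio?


Combined ratio = loss ratio + expense ratio
= 0.56 + 0.33
= 0.89


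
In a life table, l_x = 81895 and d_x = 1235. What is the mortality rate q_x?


q_x = d_x / l_x
= 1235 / 81895
= 0.0151


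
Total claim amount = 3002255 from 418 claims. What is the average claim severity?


severity = total / number
= 3002255 / 418
= 7182.4282


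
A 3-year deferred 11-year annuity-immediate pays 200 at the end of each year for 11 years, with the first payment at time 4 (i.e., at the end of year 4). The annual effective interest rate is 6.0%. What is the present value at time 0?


PV at time 3 of the 11-year annuity-immediate:
a_n = 200 * (1-(1+0.06)^(-11))/0.06 = 1577.3749
Discount back 3 years to time 0:
PV = 1577.3749 * (1+0.06)^(-3)
= 1577.3749 * 0.839619
= 1324.3944


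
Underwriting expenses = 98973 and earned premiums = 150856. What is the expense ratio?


Expense ratio = expenses / premiums
= 98973 / 150856
= 0.6561


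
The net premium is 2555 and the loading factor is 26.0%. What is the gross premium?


Gross = net * (1 + loading)
= 2555 * (1 + 0.26)
= 2555 * 1.26
= 3219.3


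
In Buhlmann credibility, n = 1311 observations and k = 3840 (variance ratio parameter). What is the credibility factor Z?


Z = n / (n + k)
= 1311 / (1311 + 3840)
= 1311 / 5151
= 0.2545


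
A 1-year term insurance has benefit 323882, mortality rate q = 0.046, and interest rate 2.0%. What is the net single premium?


NSP = benefit * q * v
v = 1/(1+i) = 0.980392
NSP = 323882 * 0.046 * 0.980392
= 14606.4431


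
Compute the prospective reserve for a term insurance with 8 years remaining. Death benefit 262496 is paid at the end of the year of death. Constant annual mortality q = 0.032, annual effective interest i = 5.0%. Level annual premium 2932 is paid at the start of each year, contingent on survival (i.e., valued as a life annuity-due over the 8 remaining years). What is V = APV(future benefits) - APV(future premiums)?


v = 1/(1+i) = 0.952381
APV(future benefits) per unit = sum_{k=0}^{7} k_p_x * q * v^(k+1) = 0.186622
APV(future benefits) = 262496 * 0.186622 = 48987.5161
Life annuity-due factor ä_{x:8} = sum_{k=0}^{7} k_p_x * v^k = 6.123533
APV(future premiums) = 2932 * 6.123533 = 17954.1982
V = 48987.5161 - 17954.1982
= 31033.3178


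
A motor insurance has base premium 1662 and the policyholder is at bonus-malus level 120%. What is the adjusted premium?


adjusted = base * BM_level / 100
= 1662 * 120 / 100
= 1662 * 1.2
= 1994.4


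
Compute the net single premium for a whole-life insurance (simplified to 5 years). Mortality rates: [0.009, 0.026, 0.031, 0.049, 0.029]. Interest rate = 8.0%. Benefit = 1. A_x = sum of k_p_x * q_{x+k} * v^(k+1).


v = 0.925926
Year 0: k_p_x=1.0, q=0.009, term=0.008333
Year 1: k_p_x=0.991, q=0.026, term=0.02209
Year 2: k_p_x=0.965234, q=0.031, term=0.023753
Year 3: k_p_x=0.935312, q=0.049, term=0.033687
Year 4: k_p_x=0.889481, q=0.029, term=0.017556
A_x = 0.1054


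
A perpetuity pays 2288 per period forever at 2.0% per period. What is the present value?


PV = PMT / i
= 2288 / 0.02
= 114400.0


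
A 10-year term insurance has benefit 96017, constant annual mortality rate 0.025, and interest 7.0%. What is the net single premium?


NSP = benefit * sum_{k=0}^{n-1} k_p_x * q * v^(k+1)
With constant q=0.025, v=0.934579
Sum = 0.159304
NSP = 96017 * 0.159304
= 15295.8464


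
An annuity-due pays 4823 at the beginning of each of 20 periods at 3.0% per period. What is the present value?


PV_due = PMT * (1-(1+i)^(-n))/i * (1+i)
PV_immediate = 71754.0613
PV_due = 71754.0613 * 1.03
= 73906.6831


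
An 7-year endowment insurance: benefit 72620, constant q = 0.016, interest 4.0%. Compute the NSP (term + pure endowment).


Term component = 6664.7499
Pure endowment = 7_p_x * v^7 * benefit = 0.893235 * 0.759918 * 72620 = 49293.3755
NSP = 55958.1253


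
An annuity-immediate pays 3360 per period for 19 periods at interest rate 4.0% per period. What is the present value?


PV = PMT * (1 - (1+i)^(-n)) / i
= 3360 * (1 - (1+0.04)^(-19)) / 0.04
= 3360 * (1 - 0.474642) / 0.04
= 3360 * 13.133939
= 44130.0364


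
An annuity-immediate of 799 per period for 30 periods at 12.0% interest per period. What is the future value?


FV = PMT * ((1+i)^n - 1) / i
= 799 * ((1.12)^30 - 1) / 0.12
= 799 * (29.959922 - 1) / 0.12
= 192824.8148


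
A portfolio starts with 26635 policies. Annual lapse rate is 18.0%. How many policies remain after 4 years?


remaining = initial * (1 - lapse)^years
= 26635 * (1 - 0.18)^4
= 26635 * 0.452122
= 12042.2631


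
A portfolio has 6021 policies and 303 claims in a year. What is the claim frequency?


frequency = claims / policies
= 303 / 6021
= 0.0503


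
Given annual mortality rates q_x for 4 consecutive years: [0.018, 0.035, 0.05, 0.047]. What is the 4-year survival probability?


p_k = 1 - q_k for each year
Survival = product of (1 - q_k)
= 0.982 * 0.965 * 0.95 * 0.953
= 0.8579


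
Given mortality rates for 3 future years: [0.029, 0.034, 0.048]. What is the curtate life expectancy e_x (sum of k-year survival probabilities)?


e_x = sum_{k=1}^{n} k_p_x
k_p_x values:
  1_p_x = 0.971
  2_p_x = 0.937986
  3_p_x = 0.892963
e_x = 2.8019


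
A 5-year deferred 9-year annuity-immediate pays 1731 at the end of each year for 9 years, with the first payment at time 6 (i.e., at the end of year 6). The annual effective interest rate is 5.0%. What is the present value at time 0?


PV at time 5 of the 9-year annuity-immediate:
a_n = 1731 * (1-(1+0.05)^(-9))/0.05 = 12303.6393
Discount back 5 years to time 0:
PV = 12303.6393 * (1+0.05)^(-5)
= 12303.6393 * 0.783526
= 9640.2234


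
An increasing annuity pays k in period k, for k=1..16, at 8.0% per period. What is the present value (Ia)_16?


(Ia)_n = sum_{k=1}^{n} k * v^k, v = 1/(1+i)
v = 0.925926
Sum computed term by term:
(Ia)_16 = 61.1154


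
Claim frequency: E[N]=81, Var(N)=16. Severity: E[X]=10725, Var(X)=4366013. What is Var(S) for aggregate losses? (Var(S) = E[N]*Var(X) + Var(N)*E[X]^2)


Var(S) = E[N]*Var(X) + Var(N)*E[X]^2
= 81*4366013 + 16*10725^2
= 353647053 + 1840410000
= 2.1941e+09


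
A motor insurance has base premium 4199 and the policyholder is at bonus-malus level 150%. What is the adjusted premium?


adjusted = base * BM_level / 100
= 4199 * 150 / 100
= 4199 * 1.5
= 6298.5


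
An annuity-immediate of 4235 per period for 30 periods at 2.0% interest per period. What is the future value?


FV = PMT * ((1+i)^n - 1) / i
= 4235 * ((1.02)^30 - 1) / 0.02
= 4235 * (1.811362 - 1) / 0.02
= 171805.8154


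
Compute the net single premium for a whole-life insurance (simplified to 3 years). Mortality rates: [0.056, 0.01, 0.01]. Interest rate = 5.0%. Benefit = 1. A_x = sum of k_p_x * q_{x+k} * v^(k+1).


v = 0.952381
Year 0: k_p_x=1.0, q=0.056, term=0.053333
Year 1: k_p_x=0.944, q=0.01, term=0.008562
Year 2: k_p_x=0.93456, q=0.01, term=0.008073
A_x = 0.07


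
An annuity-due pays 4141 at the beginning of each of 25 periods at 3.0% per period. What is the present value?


PV_due = PMT * (1-(1+i)^(-n))/i * (1+i)
PV_immediate = 72107.8446
PV_due = 72107.8446 * 1.03
= 74271.0799


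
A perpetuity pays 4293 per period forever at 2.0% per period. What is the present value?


PV = PMT / i
= 4293 / 0.02
= 214650.0


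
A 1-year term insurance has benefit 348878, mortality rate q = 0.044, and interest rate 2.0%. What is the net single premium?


NSP = benefit * q * v
v = 1/(1+i) = 0.980392
NSP = 348878 * 0.044 * 0.980392
= 15049.6392


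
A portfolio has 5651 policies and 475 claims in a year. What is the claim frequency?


frequency = claims / policies
= 475 / 5651
= 0.0841


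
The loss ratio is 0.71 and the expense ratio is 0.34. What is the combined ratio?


Combined ratio = loss ratio + expense ratio
= 0.71 + 0.34
= 1.05


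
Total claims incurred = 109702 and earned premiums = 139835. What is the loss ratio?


Loss ratio = claims / premiums
= 109702 / 139835
= 0.7845


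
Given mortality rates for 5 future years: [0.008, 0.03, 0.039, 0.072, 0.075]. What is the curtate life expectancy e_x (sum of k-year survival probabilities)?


e_x = sum_{k=1}^{n} k_p_x
k_p_x values:
  1_p_x = 0.992
  2_p_x = 0.96224
  3_p_x = 0.924713
  4_p_x = 0.858133
  5_p_x = 0.793773
e_x = 4.5309


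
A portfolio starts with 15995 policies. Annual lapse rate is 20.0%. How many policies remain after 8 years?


remaining = initial * (1 - lapse)^years
= 15995 * (1 - 0.2)^8
= 15995 * 0.167772
= 2683.5157


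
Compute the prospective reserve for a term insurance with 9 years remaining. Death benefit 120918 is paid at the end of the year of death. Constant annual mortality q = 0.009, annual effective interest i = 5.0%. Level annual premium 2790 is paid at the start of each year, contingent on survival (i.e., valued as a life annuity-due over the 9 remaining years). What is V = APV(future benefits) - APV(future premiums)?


v = 1/(1+i) = 0.952381
APV(future benefits) per unit = sum_{k=0}^{8} k_p_x * q * v^(k+1) = 0.061896
APV(future benefits) = 120918 * 0.061896 = 7484.3591
Life annuity-due factor ä_{x:9} = sum_{k=0}^{8} k_p_x * v^k = 7.221218
APV(future premiums) = 2790 * 7.221218 = 20147.1979
V = 7484.3591 - 20147.1979
= -12662.8388


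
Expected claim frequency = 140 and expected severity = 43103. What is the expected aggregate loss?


E[S] = E[N] * E[X]
= 140 * 43103
= 6.0344e+06


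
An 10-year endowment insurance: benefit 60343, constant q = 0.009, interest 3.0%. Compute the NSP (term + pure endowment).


Term component = 4459.2511
Pure endowment = 10_p_x * v^10 * benefit = 0.913559 * 0.744094 * 60343 = 41019.5787
NSP = 45478.8298


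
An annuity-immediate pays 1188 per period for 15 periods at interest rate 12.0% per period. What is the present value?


PV = PMT * (1 - (1+i)^(-n)) / i
= 1188 * (1 - (1+0.12)^(-15)) / 0.12
= 1188 * (1 - 0.182696) / 0.12
= 1188 * 6.810864
= 8091.307


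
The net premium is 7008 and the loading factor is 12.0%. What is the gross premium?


Gross = net * (1 + loading)
= 7008 * (1 + 0.12)
= 7008 * 1.12
= 7848.96


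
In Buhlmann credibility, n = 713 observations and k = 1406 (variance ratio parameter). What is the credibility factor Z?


Z = n / (n + k)
= 713 / (713 + 1406)
= 713 / 2119
= 0.3365


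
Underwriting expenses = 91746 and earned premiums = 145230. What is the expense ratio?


Expense ratio = expenses / premiums
= 91746 / 145230
= 0.6317


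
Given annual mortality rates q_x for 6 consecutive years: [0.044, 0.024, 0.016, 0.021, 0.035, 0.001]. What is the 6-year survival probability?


p_k = 1 - q_k for each year
Survival = product of (1 - q_k)
= 0.956 * 0.976 * 0.984 * 0.979 * 0.965 * 0.999
= 0.8665


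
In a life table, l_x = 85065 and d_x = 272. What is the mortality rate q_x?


q_x = d_x / l_x
= 272 / 85065
= 0.0032


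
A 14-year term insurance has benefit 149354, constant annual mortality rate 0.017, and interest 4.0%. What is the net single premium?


NSP = benefit * sum_{k=0}^{n-1} k_p_x * q * v^(k+1)
With constant q=0.017, v=0.961538
Sum = 0.162771
NSP = 149354 * 0.162771
= 24310.5632


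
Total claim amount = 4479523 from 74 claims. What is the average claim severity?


severity = total / number
= 4479523 / 74
= 60534.0946


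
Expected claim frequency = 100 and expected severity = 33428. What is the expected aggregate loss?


E[S] = E[N] * E[X]
= 100 * 33428
= 3.3428e+06


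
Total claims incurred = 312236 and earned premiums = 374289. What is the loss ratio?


Loss ratio = claims / premiums
= 312236 / 374289
= 0.8342


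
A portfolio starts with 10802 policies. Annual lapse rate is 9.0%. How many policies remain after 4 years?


remaining = initial * (1 - lapse)^years
= 10802 * (1 - 0.09)^4
= 10802 * 0.68575
= 7407.4673


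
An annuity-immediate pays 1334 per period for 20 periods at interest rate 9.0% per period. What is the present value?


PV = PMT * (1 - (1+i)^(-n)) / i
= 1334 * (1 - (1+0.09)^(-20)) / 0.09
= 1334 * (1 - 0.178431) / 0.09
= 1334 * 9.128546
= 12177.4799


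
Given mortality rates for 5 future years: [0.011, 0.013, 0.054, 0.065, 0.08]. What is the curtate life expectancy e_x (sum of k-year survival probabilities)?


e_x = sum_{k=1}^{n} k_p_x
k_p_x values:
  1_p_x = 0.989
  2_p_x = 0.976143
  3_p_x = 0.923431
  4_p_x = 0.863408
  5_p_x = 0.794336
e_x = 4.5463


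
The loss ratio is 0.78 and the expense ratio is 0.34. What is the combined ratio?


Combined ratio = loss ratio + expense ratio
= 0.78 + 0.34
= 1.12


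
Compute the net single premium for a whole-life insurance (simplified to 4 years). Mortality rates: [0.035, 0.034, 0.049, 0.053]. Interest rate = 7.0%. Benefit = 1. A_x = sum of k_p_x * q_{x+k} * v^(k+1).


v = 0.934579
Year 0: k_p_x=1.0, q=0.035, term=0.03271
Year 1: k_p_x=0.965, q=0.034, term=0.028658
Year 2: k_p_x=0.93219, q=0.049, term=0.037286
Year 3: k_p_x=0.886513, q=0.053, term=0.035845
A_x = 0.1345


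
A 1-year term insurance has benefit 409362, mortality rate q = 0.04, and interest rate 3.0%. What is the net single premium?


NSP = benefit * q * v
v = 1/(1+i) = 0.970874
NSP = 409362 * 0.04 * 0.970874
= 15897.5534


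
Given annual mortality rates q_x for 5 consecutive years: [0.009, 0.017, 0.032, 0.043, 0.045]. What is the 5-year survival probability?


p_k = 1 - q_k for each year
Survival = product of (1 - q_k)
= 0.991 * 0.983 * 0.968 * 0.957 * 0.955
= 0.8618


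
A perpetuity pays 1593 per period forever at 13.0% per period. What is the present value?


PV = PMT / i
= 1593 / 0.13
= 12253.8462


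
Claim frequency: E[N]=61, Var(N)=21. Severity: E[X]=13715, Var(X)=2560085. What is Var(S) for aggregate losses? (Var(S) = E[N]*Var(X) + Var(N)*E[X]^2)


Var(S) = E[N]*Var(X) + Var(N)*E[X]^2
= 61*2560085 + 21*13715^2
= 156165185 + 3950125725
= 4.1063e+09


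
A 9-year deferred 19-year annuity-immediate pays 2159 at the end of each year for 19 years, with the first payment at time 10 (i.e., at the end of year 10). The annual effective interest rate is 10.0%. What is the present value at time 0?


PV at time 9 of the 19-year annuity-immediate:
a_n = 2159 * (1-(1+0.1)^(-19))/0.1 = 18059.8625
Discount back 9 years to time 0:
PV = 18059.8625 * (1+0.1)^(-9)
= 18059.8625 * 0.424098
= 7659.1447


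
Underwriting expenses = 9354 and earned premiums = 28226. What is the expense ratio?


Expense ratio = expenses / premiums
= 9354 / 28226
= 0.3314


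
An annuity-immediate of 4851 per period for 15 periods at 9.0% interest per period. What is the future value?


FV = PMT * ((1+i)^n - 1) / i
= 4851 * ((1.09)^15 - 1) / 0.09
= 4851 * (3.642482 - 1) / 0.09
= 142429.8046


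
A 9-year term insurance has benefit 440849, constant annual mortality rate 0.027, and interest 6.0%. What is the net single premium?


NSP = benefit * sum_{k=0}^{n-1} k_p_x * q * v^(k+1)
With constant q=0.027, v=0.943396
Sum = 0.16676
NSP = 440849 * 0.16676
= 73516.1635


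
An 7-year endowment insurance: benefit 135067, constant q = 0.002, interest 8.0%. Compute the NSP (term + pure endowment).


Term component = 1398.8646
Pure endowment = 7_p_x * v^7 * benefit = 0.986084 * 0.58349 * 135067 = 77713.5511
NSP = 79112.4157


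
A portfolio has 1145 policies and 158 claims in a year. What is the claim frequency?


frequency = claims / policies
= 158 / 1145
= 0.138


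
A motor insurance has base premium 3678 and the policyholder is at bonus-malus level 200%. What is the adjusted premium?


adjusted = base * BM_level / 100
= 3678 * 200 / 100
= 3678 * 2.0
= 7356.0


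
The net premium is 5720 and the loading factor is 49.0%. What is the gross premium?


Gross = net * (1 + loading)
= 5720 * (1 + 0.49)
= 5720 * 1.49
= 8522.8


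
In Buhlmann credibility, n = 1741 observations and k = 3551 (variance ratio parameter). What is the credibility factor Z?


Z = n / (n + k)
= 1741 / (1741 + 3551)
= 1741 / 5292
= 0.329


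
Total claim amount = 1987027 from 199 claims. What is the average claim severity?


severity = total / number
= 1987027 / 199
= 9985.0603


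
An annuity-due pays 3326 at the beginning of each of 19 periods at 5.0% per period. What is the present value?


PV_due = PMT * (1-(1+i)^(-n))/i * (1+i)
PV_immediate = 40195.7772
PV_due = 40195.7772 * 1.05
= 42205.566


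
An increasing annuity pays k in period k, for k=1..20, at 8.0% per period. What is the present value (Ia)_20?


(Ia)_n = sum_{k=1}^{n} k * v^k, v = 1/(1+i)
v = 0.925926
Sum computed term by term:
(Ia)_20 = 78.9079


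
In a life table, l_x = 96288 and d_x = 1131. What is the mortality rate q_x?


q_x = d_x / l_x
= 1131 / 96288
= 0.0117


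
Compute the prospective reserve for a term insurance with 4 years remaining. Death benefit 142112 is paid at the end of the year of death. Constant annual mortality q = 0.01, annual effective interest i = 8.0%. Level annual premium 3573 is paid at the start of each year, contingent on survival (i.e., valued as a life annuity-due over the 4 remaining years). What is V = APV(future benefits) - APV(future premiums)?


v = 1/(1+i) = 0.925926
APV(future benefits) per unit = sum_{k=0}^{3} k_p_x * q * v^(k+1) = 0.032659
APV(future benefits) = 142112 * 0.032659 = 4641.2714
Life annuity-due factor ä_{x:4} = sum_{k=0}^{3} k_p_x * v^k = 3.527199
APV(future premiums) = 3573 * 3.527199 = 12602.6823
V = 4641.2714 - 12602.6823
= -7961.4109


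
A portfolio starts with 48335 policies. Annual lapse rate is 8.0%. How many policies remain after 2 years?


remaining = initial * (1 - lapse)^years
= 48335 * (1 - 0.08)^2
= 48335 * 0.8464
= 40910.744


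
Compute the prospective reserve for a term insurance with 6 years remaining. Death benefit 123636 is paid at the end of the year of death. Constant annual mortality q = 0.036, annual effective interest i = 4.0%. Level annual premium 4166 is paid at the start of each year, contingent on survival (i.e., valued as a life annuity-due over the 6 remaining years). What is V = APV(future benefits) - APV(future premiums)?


v = 1/(1+i) = 0.961538
APV(future benefits) per unit = sum_{k=0}^{5} k_p_x * q * v^(k+1) = 0.173249
APV(future benefits) = 123636 * 0.173249 = 21419.7923
Life annuity-due factor ä_{x:6} = sum_{k=0}^{5} k_p_x * v^k = 5.004966
APV(future premiums) = 4166 * 5.004966 = 20850.6892
V = 21419.7923 - 20850.6892
= 569.1032


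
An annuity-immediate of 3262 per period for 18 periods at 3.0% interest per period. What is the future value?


FV = PMT * ((1+i)^n - 1) / i
= 3262 * ((1.03)^18 - 1) / 0.03
= 3262 * (1.702433 - 1) / 0.03
= 76377.8882


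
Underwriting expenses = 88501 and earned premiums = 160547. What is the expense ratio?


Expense ratio = expenses / premiums
= 88501 / 160547
= 0.5512


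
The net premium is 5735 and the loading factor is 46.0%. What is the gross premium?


Gross = net * (1 + loading)
= 5735 * (1 + 0.46)
= 5735 * 1.46
= 8373.1


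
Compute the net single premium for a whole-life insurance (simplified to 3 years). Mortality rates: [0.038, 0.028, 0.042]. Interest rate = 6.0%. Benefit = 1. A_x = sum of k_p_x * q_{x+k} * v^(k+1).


v = 0.943396
Year 0: k_p_x=1.0, q=0.038, term=0.035849
Year 1: k_p_x=0.962, q=0.028, term=0.023973
Year 2: k_p_x=0.935064, q=0.042, term=0.032974
A_x = 0.0928


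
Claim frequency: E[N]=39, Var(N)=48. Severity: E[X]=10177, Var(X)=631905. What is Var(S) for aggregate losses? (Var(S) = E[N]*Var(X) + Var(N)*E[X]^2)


Var(S) = E[N]*Var(X) + Var(N)*E[X]^2
= 39*631905 + 48*10177^2
= 24644295 + 4971423792
= 4.9961e+09


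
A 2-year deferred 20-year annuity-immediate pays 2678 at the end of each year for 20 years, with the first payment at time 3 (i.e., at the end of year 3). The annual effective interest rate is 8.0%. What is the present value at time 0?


PV at time 2 of the 20-year annuity-immediate:
a_n = 2678 * (1-(1+0.08)^(-20))/0.08 = 26292.9988
Discount back 2 years to time 0:
PV = 26292.9988 * (1+0.08)^(-2)
= 26292.9988 * 0.857339
= 22542.0085


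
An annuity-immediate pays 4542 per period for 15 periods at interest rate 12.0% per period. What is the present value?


PV = PMT * (1 - (1+i)^(-n)) / i
= 4542 * (1 - (1+0.12)^(-15)) / 0.12
= 4542 * (1 - 0.182696) / 0.12
= 4542 * 6.810864
= 30934.9465


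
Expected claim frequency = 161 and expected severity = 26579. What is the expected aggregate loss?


E[S] = E[N] * E[X]
= 161 * 26579
= 4.2792e+06


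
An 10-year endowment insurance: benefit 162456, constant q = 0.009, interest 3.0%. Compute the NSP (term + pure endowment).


Term component = 12005.2383
Pure endowment = 10_p_x * v^10 * benefit = 0.913559 * 0.744094 * 162456 = 110433.3009
NSP = 122438.5392


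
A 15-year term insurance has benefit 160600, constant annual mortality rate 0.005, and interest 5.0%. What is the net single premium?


NSP = benefit * sum_{k=0}^{n-1} k_p_x * q * v^(k+1)
With constant q=0.005, v=0.952381
Sum = 0.050348
NSP = 160600 * 0.050348
= 8085.8226


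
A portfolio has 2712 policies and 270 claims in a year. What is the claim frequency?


frequency = claims / policies
= 270 / 2712
= 0.0996


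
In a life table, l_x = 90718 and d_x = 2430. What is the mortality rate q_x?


q_x = d_x / l_x
= 2430 / 90718
= 0.0268


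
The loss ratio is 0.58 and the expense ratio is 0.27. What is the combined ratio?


Combined ratio = loss ratio + expense ratio
= 0.58 + 0.27
= 0.85


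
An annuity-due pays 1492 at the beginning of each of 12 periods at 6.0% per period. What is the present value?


PV_due = PMT * (1-(1+i)^(-n))/i * (1+i)
PV_immediate = 12508.6952
PV_due = 12508.6952 * 1.06
= 13259.2169


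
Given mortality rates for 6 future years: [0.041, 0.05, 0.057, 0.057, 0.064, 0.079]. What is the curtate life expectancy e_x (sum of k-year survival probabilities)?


e_x = sum_{k=1}^{n} k_p_x
k_p_x values:
  1_p_x = 0.959
  2_p_x = 0.91105
  3_p_x = 0.85912
  4_p_x = 0.81015
  5_p_x = 0.758301
  6_p_x = 0.698395
e_x = 4.996


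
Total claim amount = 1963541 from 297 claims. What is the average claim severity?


severity = total / number
= 1963541 / 297
= 6611.2492


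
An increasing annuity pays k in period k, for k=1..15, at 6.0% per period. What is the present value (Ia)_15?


(Ia)_n = sum_{k=1}^{n} k * v^k, v = 1/(1+i)
v = 0.943396
Sum computed term by term:
(Ia)_15 = 67.2668


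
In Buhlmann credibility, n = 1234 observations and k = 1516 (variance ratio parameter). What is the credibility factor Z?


Z = n / (n + k)
= 1234 / (1234 + 1516)
= 1234 / 2750
= 0.4487


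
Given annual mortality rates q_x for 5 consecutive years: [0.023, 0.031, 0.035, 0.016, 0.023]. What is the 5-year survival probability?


p_k = 1 - q_k for each year
Survival = product of (1 - q_k)
= 0.977 * 0.969 * 0.965 * 0.984 * 0.977
= 0.8783


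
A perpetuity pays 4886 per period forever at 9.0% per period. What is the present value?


PV = PMT / i
= 4886 / 0.09
= 54288.8889


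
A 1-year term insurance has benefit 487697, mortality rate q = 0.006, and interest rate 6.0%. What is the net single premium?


NSP = benefit * q * v
v = 1/(1+i) = 0.943396
NSP = 487697 * 0.006 * 0.943396
= 2760.5491


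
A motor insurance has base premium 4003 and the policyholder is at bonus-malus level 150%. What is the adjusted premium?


adjusted = base * BM_level / 100
= 4003 * 150 / 100
= 4003 * 1.5
= 6004.5
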